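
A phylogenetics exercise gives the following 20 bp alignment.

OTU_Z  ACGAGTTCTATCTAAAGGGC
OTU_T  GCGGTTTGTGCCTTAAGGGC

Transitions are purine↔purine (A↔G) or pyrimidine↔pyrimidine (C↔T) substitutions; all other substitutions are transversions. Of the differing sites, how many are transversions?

Differing sites — 1:A/G (Ti); 4:A/G (Ti); 5:G/T (Tv); 8:C/G (Tv); 10:A/G (Ti); 11:T/C (Ti); 14:A/T (Tv).
Of the 7 differences, 4 transitions and 3 transversions, so the answer is 3.

3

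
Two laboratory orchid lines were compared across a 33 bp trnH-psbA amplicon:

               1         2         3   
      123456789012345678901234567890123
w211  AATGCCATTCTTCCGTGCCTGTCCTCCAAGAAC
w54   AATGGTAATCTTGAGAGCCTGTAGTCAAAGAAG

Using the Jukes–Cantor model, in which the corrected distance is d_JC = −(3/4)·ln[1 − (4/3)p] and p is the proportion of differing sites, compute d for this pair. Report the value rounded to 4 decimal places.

The sequences differ at positions 5 (C/G), 6 (C/T), 8 (T/A), 13 (C/G), 14 (C/A), 16 (T/A), 23 (C/A), 24 (C/G), 27 (C/A), 33 (C/G).
p = 10/33 = 0.303030.
d = −0.75 · ln(1 − (4/3)·0.303030) = −0.75 · ln(0.595960) = −0.75 · (-0.517582) = 0.3882.

0.3882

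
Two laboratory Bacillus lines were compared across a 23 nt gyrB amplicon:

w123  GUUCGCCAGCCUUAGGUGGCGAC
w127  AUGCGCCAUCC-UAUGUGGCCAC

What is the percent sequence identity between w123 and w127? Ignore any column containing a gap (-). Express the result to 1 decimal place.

Excluding the 1 gap column leaves 22 comparable sites.
The sequences differ at positions 1 (G/A), 3 (U/G), 9 (G/U), 15 (G/U), 21 (G/C).
17 of the 22 comparable sites match, so the percent identity is 17/22 × 100 = 77.3%.

77.3%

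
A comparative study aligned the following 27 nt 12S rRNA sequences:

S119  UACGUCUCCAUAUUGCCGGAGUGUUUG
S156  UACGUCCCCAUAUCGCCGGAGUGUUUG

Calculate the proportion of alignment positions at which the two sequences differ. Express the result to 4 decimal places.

Mismatches occur at site 7 (U↔C), site 14 (U↔C).
There are 2 differences over 27 sites, so p = 2/27 = 0.0741.

0.0741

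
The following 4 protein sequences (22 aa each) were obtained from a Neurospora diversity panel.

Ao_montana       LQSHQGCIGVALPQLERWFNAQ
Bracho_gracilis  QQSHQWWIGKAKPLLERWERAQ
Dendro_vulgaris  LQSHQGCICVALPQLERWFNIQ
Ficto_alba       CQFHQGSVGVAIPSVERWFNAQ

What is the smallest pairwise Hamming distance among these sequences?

Pairwise Hamming distances:
  Ao_montana vs Bracho_gracilis: 8
  Ao_montana vs Dendro_vulgaris: 2
  Ao_montana vs Ficto_alba: 7
  Bracho_gracilis vs Dendro_vulgaris: 10
  Bracho_gracilis vs Ficto_alba: 11
  Dendro_vulgaris vs Ficto_alba: 9
The smallest is 2, between Ao_montana and Dendro_vulgaris.

2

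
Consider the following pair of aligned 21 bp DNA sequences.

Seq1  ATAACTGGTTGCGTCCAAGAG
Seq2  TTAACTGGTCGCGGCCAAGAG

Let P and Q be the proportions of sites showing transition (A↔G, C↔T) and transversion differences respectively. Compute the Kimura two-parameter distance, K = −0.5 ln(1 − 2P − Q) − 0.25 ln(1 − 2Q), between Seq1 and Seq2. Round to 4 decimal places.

0.1585

Differing sites — 1:A/T (Tv); 10:T/C (Ti); 14:T/G (Tv).
Of the 3 differences, 1 transition and 2 transversions over 21 sites: P = 1/21 = 0.047619, Q = 2/21 = 0.095238.
d = −0.5·ln(0.809524) − 0.25·ln(0.809524) = −0.5·(-0.211309) − 0.25·(-0.211309) = 0.1585.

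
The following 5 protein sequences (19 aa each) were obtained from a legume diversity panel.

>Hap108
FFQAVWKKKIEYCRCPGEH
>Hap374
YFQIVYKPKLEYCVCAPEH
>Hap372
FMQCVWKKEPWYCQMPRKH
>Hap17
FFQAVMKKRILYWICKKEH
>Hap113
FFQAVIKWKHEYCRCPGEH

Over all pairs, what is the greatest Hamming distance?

13

Pairwise Hamming distances:
  Hap108 vs Hap374: 8
  Hap108 vs Hap372: 9
  Hap108 vs Hap17: 7
  Hap108 vs Hap113: 3
  Hap374 vs Hap372: 13
  Hap374 vs Hap17: 11
  Hap374 vs Hap113: 8
  Hap372 vs Hap17: 12
  Hap372 vs Hap113: 11
  Hap17 vs Hap113: 9
The largest is 13, between Hap374 and Hap372.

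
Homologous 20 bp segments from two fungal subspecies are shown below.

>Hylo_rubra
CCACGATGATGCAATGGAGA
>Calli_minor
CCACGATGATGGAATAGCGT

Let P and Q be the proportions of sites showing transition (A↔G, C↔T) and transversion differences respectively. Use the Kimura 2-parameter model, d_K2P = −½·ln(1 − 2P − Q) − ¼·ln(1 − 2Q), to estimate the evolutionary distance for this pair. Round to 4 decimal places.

Mismatches occur at site 12 (C↔G, transversion), site 16 (G↔A, transition), site 18 (A↔C, transversion), site 20 (A↔T, transversion).
Of the 4 differences, 1 transition and 3 transversions over 20 sites: P = 1/20 = 0.050000, Q = 3/20 = 0.150000.
d = −0.5·ln(0.750000) − 0.25·ln(0.700000) = −0.5·(-0.287682) − 0.25·(-0.356675) = 0.2330.

0.2330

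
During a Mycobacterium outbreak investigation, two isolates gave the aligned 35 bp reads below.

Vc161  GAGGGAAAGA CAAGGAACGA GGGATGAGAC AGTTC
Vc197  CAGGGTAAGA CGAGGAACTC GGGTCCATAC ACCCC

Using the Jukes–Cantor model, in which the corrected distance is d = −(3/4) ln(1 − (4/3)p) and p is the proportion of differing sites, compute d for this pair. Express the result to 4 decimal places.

The sequences differ at positions 1 (G/C), 6 (A/T), 12 (A/G), 19 (G/T), 20 (A/C), 24 (A/T), 25 (T/C), 26 (G/C), 28 (G/T), 32 (G/C), 33 (T/C), 34 (T/C).
p = 12/35 = 0.342857.
d = −0.75 · ln(1 − (4/3)·0.342857) = −0.75 · ln(0.542857) = −0.75 · (-0.610909) = 0.4582.

0.4582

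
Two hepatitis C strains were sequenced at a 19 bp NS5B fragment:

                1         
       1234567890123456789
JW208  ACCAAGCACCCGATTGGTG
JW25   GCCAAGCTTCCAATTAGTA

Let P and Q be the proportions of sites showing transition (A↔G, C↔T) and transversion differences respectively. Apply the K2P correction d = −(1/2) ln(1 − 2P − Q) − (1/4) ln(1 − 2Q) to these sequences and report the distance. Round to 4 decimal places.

0.4603

Differing sites — 1:A/G (Ti); 8:A/T (Tv); 9:C/T (Ti); 12:G/A (Ti); 16:G/A (Ti); 19:G/A (Ti).
Of the 6 differences, 5 transitions and 1 transversion over 19 sites: P = 5/19 = 0.263158, Q = 1/19 = 0.052632.
d = −0.5·ln(0.421052) − 0.25·ln(0.894736) = −0.5·(-0.864999) − 0.25·(-0.111227) = 0.4603.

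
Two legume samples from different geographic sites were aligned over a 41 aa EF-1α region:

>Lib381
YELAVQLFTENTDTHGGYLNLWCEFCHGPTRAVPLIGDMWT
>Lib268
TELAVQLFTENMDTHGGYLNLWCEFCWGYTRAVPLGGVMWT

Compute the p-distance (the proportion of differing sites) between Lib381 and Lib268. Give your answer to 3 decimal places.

0.146

Mismatches occur at site 1 (Y→T), site 12 (T→M), site 27 (H→W), site 29 (P→Y), site 36 (I→G), site 38 (D→V).
There are 6 differences over 41 sites, so p = 6/41 = 0.146.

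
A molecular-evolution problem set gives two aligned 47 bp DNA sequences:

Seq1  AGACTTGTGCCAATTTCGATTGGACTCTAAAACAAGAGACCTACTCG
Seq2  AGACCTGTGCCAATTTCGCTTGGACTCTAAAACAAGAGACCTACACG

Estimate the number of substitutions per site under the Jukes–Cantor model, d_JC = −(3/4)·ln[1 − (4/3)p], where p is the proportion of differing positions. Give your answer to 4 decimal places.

0.0667

Mismatches occur at site 5 (T/C), site 19 (A/C), site 45 (T/A).
p = 3/47 = 0.063830.
d = −0.75 · ln(1 − (4/3)·0.063830) = −0.75 · ln(0.914893) = −0.75 · (-0.088948) = 0.0667.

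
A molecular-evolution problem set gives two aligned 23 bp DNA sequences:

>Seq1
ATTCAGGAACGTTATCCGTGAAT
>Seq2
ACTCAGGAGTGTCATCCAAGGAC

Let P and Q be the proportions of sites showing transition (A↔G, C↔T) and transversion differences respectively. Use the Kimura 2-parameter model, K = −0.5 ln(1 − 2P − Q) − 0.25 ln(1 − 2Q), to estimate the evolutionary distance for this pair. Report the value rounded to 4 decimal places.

0.5508

Mismatches occur at site 2 (T→C, transition), site 9 (A→G, transition), site 10 (C→T, transition), site 13 (T→C, transition), site 18 (G→A, transition), site 19 (T→A, transversion), site 21 (A→G, transition), site 23 (T→C, transition).
Of the 8 differences, 7 transitions and 1 transversion over 23 sites: P = 7/23 = 0.304348, Q = 1/23 = 0.043478.
d = −0.5·ln(0.347826) − 0.25·ln(0.913044) = −0.5·(-1.056053) − 0.25·(-0.090971) = 0.5508.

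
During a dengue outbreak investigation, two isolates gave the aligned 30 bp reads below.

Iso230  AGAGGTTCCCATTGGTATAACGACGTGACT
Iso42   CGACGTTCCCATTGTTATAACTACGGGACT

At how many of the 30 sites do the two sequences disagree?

Differing sites — 1:A/C; 4:G/C; 15:G/T; 22:G/T; 26:T/G.
That gives 5 mismatches out of 30 aligned sites, so the Hamming distance is 5.

5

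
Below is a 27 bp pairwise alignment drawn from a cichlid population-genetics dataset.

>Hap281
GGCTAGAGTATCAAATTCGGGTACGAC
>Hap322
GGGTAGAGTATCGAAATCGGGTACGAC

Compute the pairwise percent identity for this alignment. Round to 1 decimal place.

88.9%

Mismatches occur at site 3 (C/G), site 13 (A/G), site 16 (T/A).
24 of the 27 sites match, so the percent identity is 24/27 × 100 = 88.9%.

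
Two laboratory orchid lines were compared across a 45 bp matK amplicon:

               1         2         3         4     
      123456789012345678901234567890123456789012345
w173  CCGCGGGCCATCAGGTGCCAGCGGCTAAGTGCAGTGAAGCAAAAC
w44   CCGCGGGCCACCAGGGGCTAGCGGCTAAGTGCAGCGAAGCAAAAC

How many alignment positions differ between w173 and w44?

Differing sites — 11:T/C; 16:T/G; 19:C/T; 35:T/C.
That gives 4 mismatches out of 45 aligned sites, so the Hamming distance is 4.

4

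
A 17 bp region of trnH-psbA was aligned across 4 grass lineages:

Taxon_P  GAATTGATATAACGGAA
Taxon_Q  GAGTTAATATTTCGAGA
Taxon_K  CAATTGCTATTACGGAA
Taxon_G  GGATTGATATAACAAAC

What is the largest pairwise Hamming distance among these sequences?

8

Pairwise Hamming distances:
  Taxon_P vs Taxon_Q: 6
  Taxon_P vs Taxon_K: 3
  Taxon_P vs Taxon_G: 4
  Taxon_Q vs Taxon_K: 7
  Taxon_Q vs Taxon_G: 8
  Taxon_K vs Taxon_G: 7
The largest is 8, between Taxon_Q and Taxon_G.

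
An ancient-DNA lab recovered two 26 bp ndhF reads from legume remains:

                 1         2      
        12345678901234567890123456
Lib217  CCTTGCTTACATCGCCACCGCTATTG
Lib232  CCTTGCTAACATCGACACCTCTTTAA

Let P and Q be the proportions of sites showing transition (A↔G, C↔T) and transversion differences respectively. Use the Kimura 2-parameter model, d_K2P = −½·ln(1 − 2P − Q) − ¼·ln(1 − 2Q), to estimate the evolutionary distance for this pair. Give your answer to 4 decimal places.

0.2782

The sequences differ at positions 8 (T/A, transversion), 15 (C/A, transversion), 20 (G/T, transversion), 23 (A/T, transversion), 25 (T/A, transversion), 26 (G/A, transition).
Of the 6 differences, 1 transition and 5 transversions over 26 sites: P = 1/26 = 0.038462, Q = 5/26 = 0.192308.
d = −0.5·ln(0.730768) − 0.25·ln(0.615384) = −0.5·(-0.313659) − 0.25·(-0.485509) = 0.2782.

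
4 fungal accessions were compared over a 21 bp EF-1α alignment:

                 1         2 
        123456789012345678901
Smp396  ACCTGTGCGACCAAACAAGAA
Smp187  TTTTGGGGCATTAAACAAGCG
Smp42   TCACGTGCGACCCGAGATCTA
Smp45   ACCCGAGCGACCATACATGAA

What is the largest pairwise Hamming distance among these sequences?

Pairwise Hamming distances:
  Smp396 vs Smp187: 10
  Smp396 vs Smp42: 9
  Smp396 vs Smp45: 4
  Smp187 vs Smp42: 15
  Smp187 vs Smp45: 13
  Smp42 vs Smp45: 8
The largest is 15, between Smp187 and Smp42.

15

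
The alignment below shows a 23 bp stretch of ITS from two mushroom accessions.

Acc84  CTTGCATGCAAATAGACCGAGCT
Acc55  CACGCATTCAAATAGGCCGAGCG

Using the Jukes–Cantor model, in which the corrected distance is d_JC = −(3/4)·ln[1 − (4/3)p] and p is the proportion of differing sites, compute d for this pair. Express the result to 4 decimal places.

Differing sites — 2:T/A; 3:T/C; 8:G/T; 16:A/G; 23:T/G.
p = 5/23 = 0.217391.
d = −0.75 · ln(1 − (4/3)·0.217391) = −0.75 · ln(0.710145) = −0.75 · (-0.342286) = 0.2567.

0.2567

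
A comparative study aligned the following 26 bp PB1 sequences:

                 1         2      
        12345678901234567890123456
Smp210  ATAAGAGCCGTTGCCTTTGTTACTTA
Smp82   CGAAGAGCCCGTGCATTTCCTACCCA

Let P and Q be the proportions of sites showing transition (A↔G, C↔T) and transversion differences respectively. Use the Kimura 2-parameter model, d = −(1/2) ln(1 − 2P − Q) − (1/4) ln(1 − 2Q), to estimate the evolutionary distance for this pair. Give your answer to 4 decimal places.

The sequences differ at positions 1 (A/C, transversion), 2 (T/G, transversion), 10 (G/C, transversion), 11 (T/G, transversion), 15 (C/A, transversion), 19 (G/C, transversion), 20 (T/C, transition), 24 (T/C, transition), 25 (T/C, transition).
Of the 9 differences, 3 transitions and 6 transversions over 26 sites: P = 3/26 = 0.115385, Q = 6/26 = 0.230769.
d = −0.5·ln(0.538461) − 0.25·ln(0.538462) = −0.5·(-0.619040) − 0.25·(-0.619038) = 0.4643.

0.4643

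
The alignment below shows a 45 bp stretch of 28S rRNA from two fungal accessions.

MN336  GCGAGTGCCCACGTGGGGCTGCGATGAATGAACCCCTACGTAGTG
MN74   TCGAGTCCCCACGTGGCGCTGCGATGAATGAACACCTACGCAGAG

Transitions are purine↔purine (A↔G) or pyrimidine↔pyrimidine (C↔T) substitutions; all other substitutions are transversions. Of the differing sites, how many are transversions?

Mismatches occur at site 1 (G→T, transversion), site 7 (G→C, transversion), site 17 (G→C, transversion), site 34 (C→A, transversion), site 41 (T→C, transition), site 44 (T→A, transversion).
Of the 6 differences, 1 transition and 5 transversions, so the answer is 5.

5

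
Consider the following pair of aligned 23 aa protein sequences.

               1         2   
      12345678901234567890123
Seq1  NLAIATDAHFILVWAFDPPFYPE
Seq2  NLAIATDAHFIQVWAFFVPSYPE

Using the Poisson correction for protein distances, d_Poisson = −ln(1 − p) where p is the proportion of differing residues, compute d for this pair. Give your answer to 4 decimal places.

0.1911

Differing sites — 12:L/Q; 17:D/F; 18:P/V; 20:F/S.
p = 4/23 = 0.173913.
d = −ln(1 − 0.173913) = −ln(0.826087) = 0.1911.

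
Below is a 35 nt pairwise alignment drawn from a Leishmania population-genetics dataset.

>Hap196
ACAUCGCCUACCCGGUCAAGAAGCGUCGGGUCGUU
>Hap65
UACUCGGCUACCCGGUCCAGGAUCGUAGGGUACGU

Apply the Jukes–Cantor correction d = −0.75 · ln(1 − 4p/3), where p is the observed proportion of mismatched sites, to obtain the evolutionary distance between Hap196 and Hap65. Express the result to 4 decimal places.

Differing sites — 1:A/U; 2:C/A; 3:A/C; 7:C/G; 18:A/C; 21:A/G; 23:G/U; 27:C/A; 32:C/A; 33:G/C; 34:U/G.
p = 11/35 = 0.314286.
d = −0.75 · ln(1 − (4/3)·0.314286) = −0.75 · ln(0.580952) = −0.75 · (-0.543087) = 0.4073.

0.4073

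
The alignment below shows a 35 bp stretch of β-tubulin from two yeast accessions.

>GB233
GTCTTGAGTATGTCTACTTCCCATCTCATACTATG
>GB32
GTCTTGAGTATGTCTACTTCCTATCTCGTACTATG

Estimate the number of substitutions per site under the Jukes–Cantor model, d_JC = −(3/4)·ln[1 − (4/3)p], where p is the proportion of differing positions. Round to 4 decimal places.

Mismatches occur at site 22 (C→T), site 28 (A→G).
p = 2/35 = 0.057143.
d = −0.75 · ln(1 − (4/3)·0.057143) = −0.75 · ln(0.923809) = −0.75 · (-0.079250) = 0.0594.

0.0594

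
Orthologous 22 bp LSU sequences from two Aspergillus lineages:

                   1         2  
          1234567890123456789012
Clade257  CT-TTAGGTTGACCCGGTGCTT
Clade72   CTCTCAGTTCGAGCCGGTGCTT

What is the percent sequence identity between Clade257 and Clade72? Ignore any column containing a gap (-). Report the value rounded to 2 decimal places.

Excluding the 1 gap column leaves 21 comparable sites.
Mismatches occur at site 5 (T→C), site 8 (G→T), site 10 (T→C), site 13 (C→G).
17 of the 21 comparable sites match, so the percent identity is 17/21 × 100 = 80.95%.

80.95%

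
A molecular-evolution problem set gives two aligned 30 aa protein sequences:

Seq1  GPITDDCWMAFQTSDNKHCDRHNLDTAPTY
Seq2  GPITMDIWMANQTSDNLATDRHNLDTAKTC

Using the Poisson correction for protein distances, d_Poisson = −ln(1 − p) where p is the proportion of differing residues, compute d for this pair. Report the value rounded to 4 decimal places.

Differing sites — 5:D/M; 7:C/I; 11:F/N; 17:K/L; 18:H/A; 19:C/T; 28:P/K; 30:Y/C.
p = 8/30 = 0.266667.
d = −ln(1 − 0.266667) = −ln(0.733333) = 0.3102.

0.3102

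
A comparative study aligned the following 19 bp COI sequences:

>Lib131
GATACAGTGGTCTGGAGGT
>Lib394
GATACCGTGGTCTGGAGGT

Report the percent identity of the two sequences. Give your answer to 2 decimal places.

94.74%

A single mismatch occurs at site 6 (A→C).
18 of the 19 sites match, so the percent identity is 18/19 × 100 = 94.74%.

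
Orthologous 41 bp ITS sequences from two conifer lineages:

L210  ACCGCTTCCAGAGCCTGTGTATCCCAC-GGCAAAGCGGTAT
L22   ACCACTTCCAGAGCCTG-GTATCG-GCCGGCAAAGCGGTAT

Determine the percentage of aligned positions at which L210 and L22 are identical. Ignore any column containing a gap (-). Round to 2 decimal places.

92.11%

Excluding the 3 gap columns leaves 38 comparable sites.
The sequences differ at positions 4 (G/A), 24 (C/G), 26 (A/G).
35 of the 38 comparable sites match, so the percent identity is 35/38 × 100 = 92.11%.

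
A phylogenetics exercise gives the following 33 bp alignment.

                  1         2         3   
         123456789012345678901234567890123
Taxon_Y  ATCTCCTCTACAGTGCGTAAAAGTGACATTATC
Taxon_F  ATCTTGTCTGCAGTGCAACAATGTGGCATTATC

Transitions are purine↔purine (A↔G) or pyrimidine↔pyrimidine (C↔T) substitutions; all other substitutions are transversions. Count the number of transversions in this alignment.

4

Mismatches occur at site 5 (C/T, transition), site 6 (C/G, transversion), site 10 (A/G, transition), site 17 (G/A, transition), site 18 (T/A, transversion), site 19 (A/C, transversion), site 22 (A/T, transversion), site 26 (A/G, transition).
Of the 8 differences, 4 transitions and 4 transversions, so the answer is 4.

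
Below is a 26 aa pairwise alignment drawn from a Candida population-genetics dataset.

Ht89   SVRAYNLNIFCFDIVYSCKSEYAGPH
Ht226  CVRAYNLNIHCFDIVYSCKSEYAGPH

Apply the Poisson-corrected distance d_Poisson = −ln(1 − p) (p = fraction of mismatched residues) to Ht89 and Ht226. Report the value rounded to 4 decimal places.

Differing sites — 1:S/C; 10:F/H.
p = 2/26 = 0.076923.
d = −ln(1 − 0.076923) = −ln(0.923077) = 0.0800.

0.0800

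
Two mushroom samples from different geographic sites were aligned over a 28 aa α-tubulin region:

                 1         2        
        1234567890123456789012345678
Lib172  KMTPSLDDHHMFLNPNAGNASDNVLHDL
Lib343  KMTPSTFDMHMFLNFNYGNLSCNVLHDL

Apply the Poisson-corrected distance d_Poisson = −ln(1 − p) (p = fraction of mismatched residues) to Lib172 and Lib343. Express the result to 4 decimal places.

0.2877

Differing sites — 6:L/T; 7:D/F; 9:H/M; 15:P/F; 17:A/Y; 20:A/L; 22:D/C.
p = 7/28 = 0.250000.
d = −ln(1 − 0.250000) = −ln(0.750000) = 0.2877.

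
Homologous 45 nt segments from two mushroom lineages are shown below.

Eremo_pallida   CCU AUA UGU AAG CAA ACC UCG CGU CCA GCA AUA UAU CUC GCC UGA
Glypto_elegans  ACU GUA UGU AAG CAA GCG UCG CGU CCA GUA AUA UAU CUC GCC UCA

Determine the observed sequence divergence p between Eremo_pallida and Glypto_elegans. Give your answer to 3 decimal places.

0.133

The sequences differ at positions 1 (C/A), 4 (A/G), 16 (A/G), 18 (C/G), 29 (C/U), 44 (G/C).
There are 6 differences over 45 sites, so p = 6/45 = 0.133.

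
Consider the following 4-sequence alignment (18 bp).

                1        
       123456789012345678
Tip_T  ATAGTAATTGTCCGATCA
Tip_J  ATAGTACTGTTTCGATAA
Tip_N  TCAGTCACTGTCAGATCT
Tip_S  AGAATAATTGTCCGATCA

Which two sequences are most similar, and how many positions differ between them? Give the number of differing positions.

Pairwise Hamming distances:
  Tip_T vs Tip_J: 5
  Tip_T vs Tip_N: 6
  Tip_T vs Tip_S: 2
  Tip_J vs Tip_N: 11
  Tip_J vs Tip_S: 7
  Tip_N vs Tip_S: 7
The smallest is 2, between Tip_T and Tip_S.

2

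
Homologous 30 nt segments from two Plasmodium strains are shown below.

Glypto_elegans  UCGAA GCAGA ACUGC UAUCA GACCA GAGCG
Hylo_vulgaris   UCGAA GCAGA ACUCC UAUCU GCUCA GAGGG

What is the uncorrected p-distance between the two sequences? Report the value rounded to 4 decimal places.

Mismatches occur at site 14 (G/C), site 20 (A/U), site 22 (A/C), site 23 (C/U), site 29 (C/G).
There are 5 differences over 30 sites, so p = 5/30 = 0.1667.

0.1667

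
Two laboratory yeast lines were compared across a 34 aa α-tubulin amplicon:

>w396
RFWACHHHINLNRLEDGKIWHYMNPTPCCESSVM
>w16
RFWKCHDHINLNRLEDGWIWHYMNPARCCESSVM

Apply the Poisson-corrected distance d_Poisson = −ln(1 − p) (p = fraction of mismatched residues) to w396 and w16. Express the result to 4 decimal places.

The sequences differ at positions 4 (A/K), 7 (H/D), 18 (K/W), 26 (T/A), 27 (P/R).
p = 5/34 = 0.147059.
d = −ln(1 − 0.147059) = −ln(0.852941) = 0.1591.

0.1591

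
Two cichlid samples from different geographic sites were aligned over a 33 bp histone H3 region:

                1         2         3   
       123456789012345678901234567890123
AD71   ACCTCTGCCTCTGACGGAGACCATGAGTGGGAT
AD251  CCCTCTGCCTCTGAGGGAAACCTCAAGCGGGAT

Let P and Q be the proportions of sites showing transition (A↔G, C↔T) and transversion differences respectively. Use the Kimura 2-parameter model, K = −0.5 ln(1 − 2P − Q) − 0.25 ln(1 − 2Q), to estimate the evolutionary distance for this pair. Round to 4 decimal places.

Differing sites — 1:A/C (Tv); 15:C/G (Tv); 19:G/A (Ti); 23:A/T (Tv); 24:T/C (Ti); 25:G/A (Ti); 28:T/C (Ti).
Of the 7 differences, 4 transitions and 3 transversions over 33 sites: P = 4/33 = 0.121212, Q = 3/33 = 0.090909.
d = −0.5·ln(0.666667) − 0.25·ln(0.818182) = −0.5·(-0.405465) − 0.25·(-0.200670) = 0.2529.

0.2529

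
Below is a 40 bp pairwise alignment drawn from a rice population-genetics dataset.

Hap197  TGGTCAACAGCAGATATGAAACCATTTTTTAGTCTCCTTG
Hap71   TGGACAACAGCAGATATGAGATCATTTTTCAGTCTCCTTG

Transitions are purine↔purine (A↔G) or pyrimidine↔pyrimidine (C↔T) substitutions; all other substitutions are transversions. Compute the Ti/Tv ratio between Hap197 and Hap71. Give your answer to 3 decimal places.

The sequences differ at positions 4 (T/A, transversion), 20 (A/G, transition), 22 (C/T, transition), 30 (T/C, transition).
Of the 4 differences, 3 transitions and 1 transversion, so Ti/Tv = 3/1 = 3.000.

3.000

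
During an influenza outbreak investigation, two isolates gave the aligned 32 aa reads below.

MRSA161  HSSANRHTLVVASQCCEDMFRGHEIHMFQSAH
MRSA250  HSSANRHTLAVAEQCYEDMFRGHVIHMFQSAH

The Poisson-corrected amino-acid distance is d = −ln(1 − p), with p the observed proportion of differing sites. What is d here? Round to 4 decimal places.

0.1335

Differing sites — 10:V/A; 13:S/E; 16:C/Y; 24:E/V.
p = 4/32 = 0.125000.
d = −ln(1 − 0.125000) = −ln(0.875000) = 0.1335.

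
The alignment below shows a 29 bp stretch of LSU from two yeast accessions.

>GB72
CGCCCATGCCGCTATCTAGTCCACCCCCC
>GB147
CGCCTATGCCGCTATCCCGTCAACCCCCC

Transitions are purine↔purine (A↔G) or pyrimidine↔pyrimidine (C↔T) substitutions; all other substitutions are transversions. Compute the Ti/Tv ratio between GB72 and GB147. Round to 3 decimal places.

1.000

The sequences differ at positions 5 (C/T, transition), 17 (T/C, transition), 18 (A/C, transversion), 22 (C/A, transversion).
Of the 4 differences, 2 transitions and 2 transversions, so Ti/Tv = 2/2 = 1.000.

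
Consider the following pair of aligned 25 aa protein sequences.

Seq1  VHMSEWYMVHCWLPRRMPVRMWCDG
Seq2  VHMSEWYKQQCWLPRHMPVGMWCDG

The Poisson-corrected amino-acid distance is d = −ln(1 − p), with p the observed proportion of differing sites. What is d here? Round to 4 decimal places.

0.2231

Mismatches occur at site 8 (M→K), site 9 (V→Q), site 10 (H→Q), site 16 (R→H), site 20 (R→G).
p = 5/25 = 0.200000.
d = −ln(1 − 0.200000) = −ln(0.800000) = 0.2231.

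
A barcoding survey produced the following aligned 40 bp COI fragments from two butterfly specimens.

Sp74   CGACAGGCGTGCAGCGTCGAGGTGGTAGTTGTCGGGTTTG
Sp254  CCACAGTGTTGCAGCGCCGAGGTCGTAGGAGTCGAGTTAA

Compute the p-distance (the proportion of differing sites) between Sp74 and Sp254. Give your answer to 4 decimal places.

Mismatches occur at site 2 (G↔C), site 7 (G↔T), site 8 (C↔G), site 9 (G↔T), site 17 (T↔C), site 24 (G↔C), site 29 (T↔G), site 30 (T↔A), site 35 (G↔A), site 39 (T↔A), site 40 (G↔A).
There are 11 differences over 40 sites, so p = 11/40 = 0.2750.

0.2750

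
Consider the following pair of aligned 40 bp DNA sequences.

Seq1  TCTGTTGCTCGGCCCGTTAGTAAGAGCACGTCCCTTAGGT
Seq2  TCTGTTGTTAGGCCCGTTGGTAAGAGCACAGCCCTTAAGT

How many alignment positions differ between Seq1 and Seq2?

The sequences differ at positions 8 (C/T), 10 (C/A), 19 (A/G), 30 (G/A), 31 (T/G), 38 (G/A).
That gives 6 mismatches out of 40 aligned sites, so the Hamming distance is 6.

6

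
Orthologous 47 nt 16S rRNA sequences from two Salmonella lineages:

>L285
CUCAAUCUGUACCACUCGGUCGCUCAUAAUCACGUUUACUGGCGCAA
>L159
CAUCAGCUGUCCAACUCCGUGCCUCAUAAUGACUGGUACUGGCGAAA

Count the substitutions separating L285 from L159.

14

Differing sites — 2:U/A; 3:C/U; 4:A/C; 6:U/G; 11:A/C; 13:C/A; 18:G/C; 21:C/G; 22:G/C; 31:C/G; 34:G/U; 35:U/G; 36:U/G; 45:C/A.
That gives 14 mismatches out of 47 aligned sites, so the Hamming distance is 14.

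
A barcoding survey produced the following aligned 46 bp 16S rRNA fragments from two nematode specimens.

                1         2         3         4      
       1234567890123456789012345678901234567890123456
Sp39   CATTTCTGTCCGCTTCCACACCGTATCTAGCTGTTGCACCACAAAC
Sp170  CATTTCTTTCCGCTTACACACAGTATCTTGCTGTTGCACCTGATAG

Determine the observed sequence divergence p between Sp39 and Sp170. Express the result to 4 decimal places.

Mismatches occur at site 8 (G→T), site 16 (C→A), site 22 (C→A), site 29 (A→T), site 41 (A→T), site 42 (C→G), site 44 (A→T), site 46 (C→G).
There are 8 differences over 46 sites, so p = 8/46 = 0.1739.

0.1739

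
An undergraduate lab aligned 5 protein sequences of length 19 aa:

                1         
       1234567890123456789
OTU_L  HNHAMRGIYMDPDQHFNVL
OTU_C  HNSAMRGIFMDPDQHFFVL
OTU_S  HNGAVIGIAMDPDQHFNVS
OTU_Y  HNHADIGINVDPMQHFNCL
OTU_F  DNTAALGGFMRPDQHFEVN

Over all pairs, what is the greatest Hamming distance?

Pairwise Hamming distances:
  OTU_L vs OTU_C: 3
  OTU_L vs OTU_S: 5
  OTU_L vs OTU_Y: 6
  OTU_L vs OTU_F: 9
  OTU_C vs OTU_S: 6
  OTU_C vs OTU_Y: 8
  OTU_C vs OTU_F: 8
  OTU_S vs OTU_Y: 7
  OTU_S vs OTU_F: 9
  OTU_Y vs OTU_F: 12
The largest is 12, between OTU_Y and OTU_F.

12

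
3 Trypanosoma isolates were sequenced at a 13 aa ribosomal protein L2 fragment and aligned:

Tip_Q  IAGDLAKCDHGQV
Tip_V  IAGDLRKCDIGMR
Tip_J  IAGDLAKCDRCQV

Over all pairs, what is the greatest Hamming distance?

5

Pairwise Hamming distances:
  Tip_Q vs Tip_V: 4
  Tip_Q vs Tip_J: 2
  Tip_V vs Tip_J: 5
The largest is 5, between Tip_V and Tip_J.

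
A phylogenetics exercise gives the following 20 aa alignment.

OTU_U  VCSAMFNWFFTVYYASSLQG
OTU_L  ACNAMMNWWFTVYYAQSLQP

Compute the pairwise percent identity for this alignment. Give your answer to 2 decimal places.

Differing sites — 1:V/A; 3:S/N; 6:F/M; 9:F/W; 16:S/Q; 20:G/P.
14 of the 20 sites match, so the percent identity is 14/20 × 100 = 70.00%.

70.00%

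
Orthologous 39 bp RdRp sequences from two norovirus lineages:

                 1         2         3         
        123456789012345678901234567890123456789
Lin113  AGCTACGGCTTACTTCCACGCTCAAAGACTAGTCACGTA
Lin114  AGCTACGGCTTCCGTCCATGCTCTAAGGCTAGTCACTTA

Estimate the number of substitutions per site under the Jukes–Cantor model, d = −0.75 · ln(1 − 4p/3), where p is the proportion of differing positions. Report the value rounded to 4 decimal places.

Mismatches occur at site 12 (A↔C), site 14 (T↔G), site 19 (C↔T), site 24 (A↔T), site 28 (A↔G), site 37 (G↔T).
p = 6/39 = 0.153846.
d = −0.75 · ln(1 − (4/3)·0.153846) = −0.75 · ln(0.794872) = −0.75 · (-0.229574) = 0.1722.

0.1722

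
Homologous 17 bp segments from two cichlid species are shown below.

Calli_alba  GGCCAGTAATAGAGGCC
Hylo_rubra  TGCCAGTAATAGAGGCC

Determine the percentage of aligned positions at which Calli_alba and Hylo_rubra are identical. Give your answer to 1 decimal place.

The sequences differ at position 1 (G/T).
16 of the 17 sites match, so the percent identity is 16/17 × 100 = 94.1%.

94.1%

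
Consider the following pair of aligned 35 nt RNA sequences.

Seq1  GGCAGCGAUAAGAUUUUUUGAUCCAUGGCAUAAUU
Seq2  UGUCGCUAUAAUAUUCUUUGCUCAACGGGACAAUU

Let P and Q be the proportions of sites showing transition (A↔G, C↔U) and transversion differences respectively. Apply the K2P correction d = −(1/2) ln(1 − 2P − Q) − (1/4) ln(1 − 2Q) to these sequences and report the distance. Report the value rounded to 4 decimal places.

0.4075

Mismatches occur at site 1 (G→U, transversion), site 3 (C→U, transition), site 4 (A→C, transversion), site 7 (G→U, transversion), site 12 (G→U, transversion), site 16 (U→C, transition), site 21 (A→C, transversion), site 24 (C→A, transversion), site 26 (U→C, transition), site 29 (C→G, transversion), site 31 (U→C, transition).
Of the 11 differences, 4 transitions and 7 transversions over 35 sites: P = 4/35 = 0.114286, Q = 7/35 = 0.200000.
d = −0.5·ln(0.571428) − 0.25·ln(0.600000) = −0.5·(-0.559617) − 0.25·(-0.510826) = 0.4075.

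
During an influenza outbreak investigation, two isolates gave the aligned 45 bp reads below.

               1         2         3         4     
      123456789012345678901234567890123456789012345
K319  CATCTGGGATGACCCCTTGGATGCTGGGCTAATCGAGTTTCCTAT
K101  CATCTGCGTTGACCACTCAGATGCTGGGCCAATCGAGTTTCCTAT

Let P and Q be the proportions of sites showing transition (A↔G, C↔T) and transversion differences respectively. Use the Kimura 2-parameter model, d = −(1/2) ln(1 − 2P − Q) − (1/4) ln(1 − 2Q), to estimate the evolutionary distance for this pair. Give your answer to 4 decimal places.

0.1473

The sequences differ at positions 7 (G/C, transversion), 9 (A/T, transversion), 15 (C/A, transversion), 18 (T/C, transition), 19 (G/A, transition), 30 (T/C, transition).
Of the 6 differences, 3 transitions and 3 transversions over 45 sites: P = 3/45 = 0.066667, Q = 3/45 = 0.066667.
d = −0.5·ln(0.799999) − 0.25·ln(0.866666) = −0.5·(-0.223145) − 0.25·(-0.143102) = 0.1473.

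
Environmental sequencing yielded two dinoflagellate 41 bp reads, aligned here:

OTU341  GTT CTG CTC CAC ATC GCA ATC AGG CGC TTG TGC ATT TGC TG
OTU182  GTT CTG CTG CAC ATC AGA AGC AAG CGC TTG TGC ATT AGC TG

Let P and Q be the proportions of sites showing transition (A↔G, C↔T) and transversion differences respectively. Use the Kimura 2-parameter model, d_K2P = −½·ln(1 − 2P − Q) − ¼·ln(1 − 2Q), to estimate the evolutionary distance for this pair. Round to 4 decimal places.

Mismatches occur at site 9 (C/G, transversion), site 16 (G/A, transition), site 17 (C/G, transversion), site 20 (T/G, transversion), site 23 (G/A, transition), site 37 (T/A, transversion).
Of the 6 differences, 2 transitions and 4 transversions over 41 sites: P = 2/41 = 0.048780, Q = 4/41 = 0.097561.
d = −0.5·ln(0.804879) − 0.25·ln(0.804878) = −0.5·(-0.217063) − 0.25·(-0.217065) = 0.1628.

0.1628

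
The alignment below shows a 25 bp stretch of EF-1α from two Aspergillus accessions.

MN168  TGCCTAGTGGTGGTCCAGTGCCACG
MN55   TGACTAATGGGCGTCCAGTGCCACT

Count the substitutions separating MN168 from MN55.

5

Mismatches occur at site 3 (C/A), site 7 (G/A), site 11 (T/G), site 12 (G/C), site 25 (G/T).
That gives 5 mismatches out of 25 aligned sites, so the Hamming distance is 5.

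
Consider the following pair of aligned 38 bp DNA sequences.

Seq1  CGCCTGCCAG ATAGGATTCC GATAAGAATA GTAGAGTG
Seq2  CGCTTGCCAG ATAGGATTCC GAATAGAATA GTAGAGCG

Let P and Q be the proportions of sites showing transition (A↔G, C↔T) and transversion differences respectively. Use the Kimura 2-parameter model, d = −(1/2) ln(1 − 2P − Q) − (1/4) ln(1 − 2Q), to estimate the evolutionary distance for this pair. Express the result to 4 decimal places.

Mismatches occur at site 4 (C↔T, transition), site 23 (T↔A, transversion), site 24 (A↔T, transversion), site 37 (T↔C, transition).
Of the 4 differences, 2 transitions and 2 transversions over 38 sites: P = 2/38 = 0.052632, Q = 2/38 = 0.052632.
d = −0.5·ln(0.842104) − 0.25·ln(0.894736) = −0.5·(-0.171852) − 0.25·(-0.111227) = 0.1137.

0.1137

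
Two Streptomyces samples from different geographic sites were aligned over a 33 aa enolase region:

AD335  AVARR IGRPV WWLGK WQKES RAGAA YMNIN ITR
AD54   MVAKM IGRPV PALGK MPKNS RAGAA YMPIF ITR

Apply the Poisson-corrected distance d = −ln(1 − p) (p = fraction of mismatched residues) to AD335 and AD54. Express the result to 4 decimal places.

0.3610

Mismatches occur at site 1 (A→M), site 4 (R→K), site 5 (R→M), site 11 (W→P), site 12 (W→A), site 16 (W→M), site 17 (Q→P), site 19 (E→N), site 28 (N→P), site 30 (N→F).
p = 10/33 = 0.303030.
d = −ln(1 − 0.303030) = −ln(0.696970) = 0.3610.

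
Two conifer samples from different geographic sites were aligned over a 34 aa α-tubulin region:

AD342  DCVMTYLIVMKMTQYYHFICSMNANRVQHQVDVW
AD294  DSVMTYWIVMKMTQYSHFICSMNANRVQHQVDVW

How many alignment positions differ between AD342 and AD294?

The sequences differ at positions 2 (C/S), 7 (L/W), 16 (Y/S).
That gives 3 mismatches out of 34 aligned sites, so the Hamming distance is 3.

3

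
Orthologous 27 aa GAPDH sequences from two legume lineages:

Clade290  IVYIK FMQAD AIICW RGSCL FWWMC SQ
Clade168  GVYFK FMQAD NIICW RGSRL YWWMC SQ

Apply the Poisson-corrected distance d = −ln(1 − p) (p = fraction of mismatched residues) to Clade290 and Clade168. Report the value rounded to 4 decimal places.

0.2048

Mismatches occur at site 1 (I/G), site 4 (I/F), site 11 (A/N), site 19 (C/R), site 21 (F/Y).
p = 5/27 = 0.185185.
d = −ln(1 − 0.185185) = −ln(0.814815) = 0.2048.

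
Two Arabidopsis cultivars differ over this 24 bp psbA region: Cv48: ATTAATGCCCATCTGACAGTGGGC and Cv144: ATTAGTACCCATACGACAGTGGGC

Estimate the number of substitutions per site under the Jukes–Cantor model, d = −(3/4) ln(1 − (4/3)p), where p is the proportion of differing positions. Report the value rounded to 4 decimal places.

Differing sites — 5:A/G; 7:G/A; 13:C/A; 14:T/C.
p = 4/24 = 0.166667.
d = −0.75 · ln(1 − (4/3)·0.166667) = −0.75 · ln(0.777777) = −0.75 · (-0.251315) = 0.1885.

0.1885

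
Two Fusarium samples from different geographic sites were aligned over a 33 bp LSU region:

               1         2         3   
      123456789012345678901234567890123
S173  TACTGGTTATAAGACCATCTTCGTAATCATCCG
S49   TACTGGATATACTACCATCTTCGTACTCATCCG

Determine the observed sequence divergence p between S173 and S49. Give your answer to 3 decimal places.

0.121

Mismatches occur at site 7 (T→A), site 12 (A→C), site 13 (G→T), site 26 (A→C).
There are 4 differences over 33 sites, so p = 4/33 = 0.121.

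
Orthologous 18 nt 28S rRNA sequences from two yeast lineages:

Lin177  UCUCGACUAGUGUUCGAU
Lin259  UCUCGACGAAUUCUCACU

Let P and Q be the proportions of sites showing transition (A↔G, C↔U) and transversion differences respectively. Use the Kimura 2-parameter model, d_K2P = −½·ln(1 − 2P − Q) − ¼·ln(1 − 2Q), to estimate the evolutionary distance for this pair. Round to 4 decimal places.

0.4479

Differing sites — 8:U/G (Tv); 10:G/A (Ti); 12:G/U (Tv); 13:U/C (Ti); 16:G/A (Ti); 17:A/C (Tv).
Of the 6 differences, 3 transitions and 3 transversions over 18 sites: P = 3/18 = 0.166667, Q = 3/18 = 0.166667.
d = −0.5·ln(0.499999) − 0.25·ln(0.666666) = −0.5·(-0.693149) − 0.25·(-0.405466) = 0.4479.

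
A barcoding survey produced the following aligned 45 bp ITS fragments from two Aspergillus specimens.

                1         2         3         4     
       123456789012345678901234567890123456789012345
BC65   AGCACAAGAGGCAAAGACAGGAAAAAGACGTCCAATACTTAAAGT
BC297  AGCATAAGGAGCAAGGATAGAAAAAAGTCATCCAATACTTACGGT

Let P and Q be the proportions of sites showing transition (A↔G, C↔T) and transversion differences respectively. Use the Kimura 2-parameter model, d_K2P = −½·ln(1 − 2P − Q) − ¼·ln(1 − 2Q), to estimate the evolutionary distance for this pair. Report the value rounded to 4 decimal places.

0.2787

Differing sites — 5:C/T (Ti); 9:A/G (Ti); 10:G/A (Ti); 15:A/G (Ti); 18:C/T (Ti); 21:G/A (Ti); 28:A/T (Tv); 30:G/A (Ti); 42:A/C (Tv); 43:A/G (Ti).
Of the 10 differences, 8 transitions and 2 transversions over 45 sites: P = 8/45 = 0.177778, Q = 2/45 = 0.044444.
d = −0.5·ln(0.600000) − 0.25·ln(0.911112) = −0.5·(-0.510826) − 0.25·(-0.093089) = 0.2787.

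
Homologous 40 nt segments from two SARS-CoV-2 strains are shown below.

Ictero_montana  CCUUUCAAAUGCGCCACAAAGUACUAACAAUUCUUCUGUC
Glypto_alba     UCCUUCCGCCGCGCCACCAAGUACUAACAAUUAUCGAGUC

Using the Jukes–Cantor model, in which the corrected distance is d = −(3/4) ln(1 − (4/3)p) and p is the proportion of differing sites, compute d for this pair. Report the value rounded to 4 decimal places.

Differing sites — 1:C/U; 3:U/C; 7:A/C; 8:A/G; 9:A/C; 10:U/C; 18:A/C; 33:C/A; 35:U/C; 36:C/G; 37:U/A.
p = 11/40 = 0.275000.
d = −0.75 · ln(1 − (4/3)·0.275000) = −0.75 · ln(0.633333) = −0.75 · (-0.456759) = 0.3426.

0.3426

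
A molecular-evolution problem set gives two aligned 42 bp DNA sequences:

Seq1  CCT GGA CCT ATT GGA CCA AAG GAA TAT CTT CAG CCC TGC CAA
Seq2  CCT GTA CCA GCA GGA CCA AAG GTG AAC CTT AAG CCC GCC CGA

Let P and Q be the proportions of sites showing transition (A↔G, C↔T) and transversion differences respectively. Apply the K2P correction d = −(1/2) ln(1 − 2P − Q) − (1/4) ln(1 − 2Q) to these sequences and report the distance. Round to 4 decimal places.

0.3997

The sequences differ at positions 5 (G/T, transversion), 9 (T/A, transversion), 10 (A/G, transition), 11 (T/C, transition), 12 (T/A, transversion), 23 (A/T, transversion), 24 (A/G, transition), 25 (T/A, transversion), 27 (T/C, transition), 31 (C/A, transversion), 37 (T/G, transversion), 38 (G/C, transversion), 41 (A/G, transition).
Of the 13 differences, 5 transitions and 8 transversions over 42 sites: P = 5/42 = 0.119048, Q = 8/42 = 0.190476.
d = −0.5·ln(0.571428) − 0.25·ln(0.619048) = −0.5·(-0.559617) − 0.25·(-0.479572) = 0.3997.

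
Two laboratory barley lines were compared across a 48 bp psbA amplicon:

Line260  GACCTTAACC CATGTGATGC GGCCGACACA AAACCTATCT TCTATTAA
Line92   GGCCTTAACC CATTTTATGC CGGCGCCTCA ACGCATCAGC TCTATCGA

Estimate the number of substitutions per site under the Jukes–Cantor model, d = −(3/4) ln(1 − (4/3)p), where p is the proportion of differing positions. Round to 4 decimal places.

0.4408

The sequences differ at positions 2 (A/G), 14 (G/T), 16 (G/T), 21 (G/C), 23 (C/G), 26 (A/C), 28 (A/T), 32 (A/C), 33 (A/G), 35 (C/A), 37 (A/C), 38 (T/A), 39 (C/G), 40 (T/C), 46 (T/C), 47 (A/G).
p = 16/48 = 0.333333.
d = −0.75 · ln(1 − (4/3)·0.333333) = −0.75 · ln(0.555556) = −0.75 · (-0.587786) = 0.4408.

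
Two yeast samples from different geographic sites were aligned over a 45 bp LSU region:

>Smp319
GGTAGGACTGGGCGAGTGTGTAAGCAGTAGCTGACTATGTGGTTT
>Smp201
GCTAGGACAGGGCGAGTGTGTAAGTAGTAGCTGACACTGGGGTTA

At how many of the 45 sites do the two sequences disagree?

7

The sequences differ at positions 2 (G/C), 9 (T/A), 25 (C/T), 36 (T/A), 37 (A/C), 40 (T/G), 45 (T/A).
That gives 7 mismatches out of 45 aligned sites, so the Hamming distance is 7.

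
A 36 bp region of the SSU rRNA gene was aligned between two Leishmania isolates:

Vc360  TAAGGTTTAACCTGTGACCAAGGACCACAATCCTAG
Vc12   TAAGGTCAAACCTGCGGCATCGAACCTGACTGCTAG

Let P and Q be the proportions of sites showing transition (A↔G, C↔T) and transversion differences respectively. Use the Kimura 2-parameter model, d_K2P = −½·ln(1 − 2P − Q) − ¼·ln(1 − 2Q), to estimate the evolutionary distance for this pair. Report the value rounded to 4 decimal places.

The sequences differ at positions 7 (T/C, transition), 8 (T/A, transversion), 15 (T/C, transition), 17 (A/G, transition), 19 (C/A, transversion), 20 (A/T, transversion), 21 (A/C, transversion), 23 (G/A, transition), 27 (A/T, transversion), 28 (C/G, transversion), 30 (A/C, transversion), 32 (C/G, transversion).
Of the 12 differences, 4 transitions and 8 transversions over 36 sites: P = 4/36 = 0.111111, Q = 8/36 = 0.222222.
d = −0.5·ln(0.555556) − 0.25·ln(0.555556) = −0.5·(-0.587786) − 0.25·(-0.587786) = 0.4408.

0.4408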